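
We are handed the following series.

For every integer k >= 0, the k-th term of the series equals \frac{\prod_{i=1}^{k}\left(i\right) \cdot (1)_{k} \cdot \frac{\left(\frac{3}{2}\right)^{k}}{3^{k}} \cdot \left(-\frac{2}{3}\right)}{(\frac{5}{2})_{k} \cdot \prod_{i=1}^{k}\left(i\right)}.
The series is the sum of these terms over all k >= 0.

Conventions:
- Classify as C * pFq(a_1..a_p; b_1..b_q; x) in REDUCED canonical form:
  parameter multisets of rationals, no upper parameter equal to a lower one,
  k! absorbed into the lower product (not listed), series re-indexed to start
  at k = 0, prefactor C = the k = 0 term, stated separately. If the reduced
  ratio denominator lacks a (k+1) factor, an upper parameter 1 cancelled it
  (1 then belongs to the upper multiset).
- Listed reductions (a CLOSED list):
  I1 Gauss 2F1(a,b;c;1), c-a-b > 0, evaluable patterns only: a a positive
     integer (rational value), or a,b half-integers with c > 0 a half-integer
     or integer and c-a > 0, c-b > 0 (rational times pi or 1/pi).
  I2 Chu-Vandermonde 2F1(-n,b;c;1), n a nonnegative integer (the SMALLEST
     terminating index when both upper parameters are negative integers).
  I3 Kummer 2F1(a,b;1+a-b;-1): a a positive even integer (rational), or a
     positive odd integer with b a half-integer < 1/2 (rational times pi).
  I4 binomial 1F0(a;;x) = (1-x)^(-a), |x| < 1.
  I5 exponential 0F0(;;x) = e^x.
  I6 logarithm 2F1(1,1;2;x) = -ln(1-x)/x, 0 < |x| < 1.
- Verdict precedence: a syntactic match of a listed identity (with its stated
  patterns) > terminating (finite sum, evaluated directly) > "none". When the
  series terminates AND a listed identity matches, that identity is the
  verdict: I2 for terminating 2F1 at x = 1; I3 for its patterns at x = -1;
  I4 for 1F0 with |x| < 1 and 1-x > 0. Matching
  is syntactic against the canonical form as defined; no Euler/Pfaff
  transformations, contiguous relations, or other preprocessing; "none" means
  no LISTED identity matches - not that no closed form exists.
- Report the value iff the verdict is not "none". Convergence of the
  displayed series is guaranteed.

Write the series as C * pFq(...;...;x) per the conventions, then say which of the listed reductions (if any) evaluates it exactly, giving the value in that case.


With C = -\frac{2}{3}: the canonical form is 2F1(1, 1; \frac{5}{2}; \frac{1}{2}). Verdict: none. No listed pattern accepts 2F1(1, 1; \frac{5}{2}; \frac{1}{2}).

Key observation: from the first term -\frac{2}{3}: the two k-th powers (C = -2/3) combine into one argument.
Term ratio: r(k) = \frac{1}{2} * (k+1) (k+1) / [(k+\frac{5}{2}) (k+1)] - rational in k. x = \frac{1}{2}; t_0 = -\frac{2}{3}; negate the roots.


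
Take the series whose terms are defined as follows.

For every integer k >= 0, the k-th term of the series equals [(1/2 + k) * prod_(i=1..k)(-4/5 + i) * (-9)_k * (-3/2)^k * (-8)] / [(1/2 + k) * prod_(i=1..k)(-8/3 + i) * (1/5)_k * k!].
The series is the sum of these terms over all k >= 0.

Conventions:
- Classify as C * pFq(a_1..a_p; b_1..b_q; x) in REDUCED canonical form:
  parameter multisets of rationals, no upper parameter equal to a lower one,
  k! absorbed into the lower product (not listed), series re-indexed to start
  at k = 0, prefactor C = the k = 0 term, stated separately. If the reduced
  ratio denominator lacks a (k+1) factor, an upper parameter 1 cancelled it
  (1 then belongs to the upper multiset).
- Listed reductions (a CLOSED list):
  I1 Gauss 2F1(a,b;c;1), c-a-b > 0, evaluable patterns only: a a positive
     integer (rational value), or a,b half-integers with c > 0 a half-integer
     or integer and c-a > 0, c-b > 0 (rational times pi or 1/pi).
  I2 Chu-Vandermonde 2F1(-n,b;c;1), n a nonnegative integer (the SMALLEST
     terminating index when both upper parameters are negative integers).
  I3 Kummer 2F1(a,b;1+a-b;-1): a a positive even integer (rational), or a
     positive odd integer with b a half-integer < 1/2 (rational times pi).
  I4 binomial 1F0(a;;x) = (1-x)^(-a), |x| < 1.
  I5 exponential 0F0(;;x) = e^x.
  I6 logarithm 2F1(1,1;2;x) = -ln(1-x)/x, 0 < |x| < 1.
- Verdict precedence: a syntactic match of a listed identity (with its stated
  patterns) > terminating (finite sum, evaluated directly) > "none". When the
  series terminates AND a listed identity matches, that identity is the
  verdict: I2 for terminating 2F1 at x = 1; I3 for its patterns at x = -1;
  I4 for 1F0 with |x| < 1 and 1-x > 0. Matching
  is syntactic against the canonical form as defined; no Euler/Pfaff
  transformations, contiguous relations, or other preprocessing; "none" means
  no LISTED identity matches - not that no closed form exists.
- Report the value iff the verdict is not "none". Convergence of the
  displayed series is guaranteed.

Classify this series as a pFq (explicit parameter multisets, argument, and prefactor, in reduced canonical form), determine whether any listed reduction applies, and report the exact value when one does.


The series (x = -3/2) is 1F1: upper {-9}, lower {-5/3}, prefactor -8. Verdict: terminating. (-9)_k vanishes past k = 9, leaving a 10-term sum, computed directly. Value: -2624024480297/101171200.

First insight: from the first term -8: the lower running product (prefactor -8) is a rising factorial.
Ratio: r(k) = (-3/2) * (k-9) / [(k-5/3) (k+1)] - poly over poly, x = (-3/2) from leading terms; C = -8 at k = 0.


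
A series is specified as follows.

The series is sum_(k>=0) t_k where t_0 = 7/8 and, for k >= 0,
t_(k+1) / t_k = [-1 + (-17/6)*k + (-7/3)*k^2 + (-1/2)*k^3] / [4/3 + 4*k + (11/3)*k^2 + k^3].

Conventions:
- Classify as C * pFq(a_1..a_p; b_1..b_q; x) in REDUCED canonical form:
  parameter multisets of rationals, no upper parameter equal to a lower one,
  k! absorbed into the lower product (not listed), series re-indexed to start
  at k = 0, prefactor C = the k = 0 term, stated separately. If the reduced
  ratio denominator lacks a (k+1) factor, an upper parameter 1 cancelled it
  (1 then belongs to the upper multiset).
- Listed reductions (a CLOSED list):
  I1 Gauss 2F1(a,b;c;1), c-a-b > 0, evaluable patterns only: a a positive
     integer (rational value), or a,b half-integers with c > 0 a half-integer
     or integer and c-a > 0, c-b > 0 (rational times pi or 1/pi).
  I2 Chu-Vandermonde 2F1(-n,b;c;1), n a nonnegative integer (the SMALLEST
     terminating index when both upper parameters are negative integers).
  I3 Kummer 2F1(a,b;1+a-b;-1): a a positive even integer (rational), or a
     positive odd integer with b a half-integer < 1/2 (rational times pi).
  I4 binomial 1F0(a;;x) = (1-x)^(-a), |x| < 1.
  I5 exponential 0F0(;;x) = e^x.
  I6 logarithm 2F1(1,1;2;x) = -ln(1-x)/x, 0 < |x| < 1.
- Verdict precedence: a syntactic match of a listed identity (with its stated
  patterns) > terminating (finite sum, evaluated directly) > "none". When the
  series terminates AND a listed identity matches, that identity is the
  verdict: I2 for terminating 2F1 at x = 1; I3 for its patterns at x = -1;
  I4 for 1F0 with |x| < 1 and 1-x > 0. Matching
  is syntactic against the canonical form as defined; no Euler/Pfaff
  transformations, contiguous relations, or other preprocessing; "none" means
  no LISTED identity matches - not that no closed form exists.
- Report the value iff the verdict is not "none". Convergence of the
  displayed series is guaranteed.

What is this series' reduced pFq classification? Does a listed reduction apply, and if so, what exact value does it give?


Prefactor 7/8, argument -1/2: 2F1 with upper {1, 3} over lower {2}. Verdict: none - at argument -1/2 the multisets {1, 3} ; {2} match no listed identity.

The tell: x = (-1/2) and roots of the ratio polynomials (C = 7/8, x = -1/2) are the negated parameters.
Ratio: r(k) = (-1/2) * (k+1) (k+3) / [(k+2) (k+1)] - rational in k, leading ratio (-1/2); with t_0 = 7/8, classification follows.


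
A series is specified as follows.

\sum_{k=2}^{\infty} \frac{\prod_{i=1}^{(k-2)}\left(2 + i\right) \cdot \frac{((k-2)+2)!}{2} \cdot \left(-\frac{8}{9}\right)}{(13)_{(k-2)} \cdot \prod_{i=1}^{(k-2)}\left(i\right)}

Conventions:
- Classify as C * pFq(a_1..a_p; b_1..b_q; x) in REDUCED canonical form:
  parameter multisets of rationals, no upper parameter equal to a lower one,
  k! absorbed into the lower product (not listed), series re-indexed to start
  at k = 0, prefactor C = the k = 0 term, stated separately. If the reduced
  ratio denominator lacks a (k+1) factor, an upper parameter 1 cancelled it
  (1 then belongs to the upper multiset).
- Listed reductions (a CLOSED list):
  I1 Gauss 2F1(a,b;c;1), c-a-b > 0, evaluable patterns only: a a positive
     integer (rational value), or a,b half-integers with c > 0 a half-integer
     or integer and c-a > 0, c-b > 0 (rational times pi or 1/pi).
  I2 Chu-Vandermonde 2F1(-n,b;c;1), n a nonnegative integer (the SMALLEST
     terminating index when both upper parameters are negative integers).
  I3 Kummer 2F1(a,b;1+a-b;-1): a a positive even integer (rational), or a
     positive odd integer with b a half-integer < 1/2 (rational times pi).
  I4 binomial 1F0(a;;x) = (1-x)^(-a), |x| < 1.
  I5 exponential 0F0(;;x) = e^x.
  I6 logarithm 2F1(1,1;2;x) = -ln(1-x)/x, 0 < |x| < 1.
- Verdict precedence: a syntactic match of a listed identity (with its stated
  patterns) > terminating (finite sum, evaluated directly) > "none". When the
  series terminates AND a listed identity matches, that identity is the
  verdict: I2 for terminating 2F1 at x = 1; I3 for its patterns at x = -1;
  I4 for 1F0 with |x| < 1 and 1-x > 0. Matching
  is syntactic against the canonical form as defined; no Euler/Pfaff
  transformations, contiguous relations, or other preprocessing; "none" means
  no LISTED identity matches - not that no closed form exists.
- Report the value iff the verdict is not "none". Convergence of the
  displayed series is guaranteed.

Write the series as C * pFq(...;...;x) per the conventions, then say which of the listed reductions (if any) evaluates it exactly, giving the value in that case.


x = 1 here; the reduced form reads 2F1, upper {3, 3}, lower {13}, C = -\frac{8}{9}. Verdict: Gauss's theorem (I1) matches (x = 1: the Gamma ratio telescopes since c-a-b = 7 > 0 and a = 3 in Z>0). Sum: -\frac{440}{189}.

Structural cue: t_0 being -\frac{8}{9}, the factorial ratio (C = -8/9) (k+a-1)!/(a-1)! is a rising factorial (a)_k.
Step ratio: r(k) = 1 * (k+3) (k+3) / [(k+13) (k+1)] - poly over poly, x = 1 from leading terms; C = -\frac{8}{9} at k = 0.


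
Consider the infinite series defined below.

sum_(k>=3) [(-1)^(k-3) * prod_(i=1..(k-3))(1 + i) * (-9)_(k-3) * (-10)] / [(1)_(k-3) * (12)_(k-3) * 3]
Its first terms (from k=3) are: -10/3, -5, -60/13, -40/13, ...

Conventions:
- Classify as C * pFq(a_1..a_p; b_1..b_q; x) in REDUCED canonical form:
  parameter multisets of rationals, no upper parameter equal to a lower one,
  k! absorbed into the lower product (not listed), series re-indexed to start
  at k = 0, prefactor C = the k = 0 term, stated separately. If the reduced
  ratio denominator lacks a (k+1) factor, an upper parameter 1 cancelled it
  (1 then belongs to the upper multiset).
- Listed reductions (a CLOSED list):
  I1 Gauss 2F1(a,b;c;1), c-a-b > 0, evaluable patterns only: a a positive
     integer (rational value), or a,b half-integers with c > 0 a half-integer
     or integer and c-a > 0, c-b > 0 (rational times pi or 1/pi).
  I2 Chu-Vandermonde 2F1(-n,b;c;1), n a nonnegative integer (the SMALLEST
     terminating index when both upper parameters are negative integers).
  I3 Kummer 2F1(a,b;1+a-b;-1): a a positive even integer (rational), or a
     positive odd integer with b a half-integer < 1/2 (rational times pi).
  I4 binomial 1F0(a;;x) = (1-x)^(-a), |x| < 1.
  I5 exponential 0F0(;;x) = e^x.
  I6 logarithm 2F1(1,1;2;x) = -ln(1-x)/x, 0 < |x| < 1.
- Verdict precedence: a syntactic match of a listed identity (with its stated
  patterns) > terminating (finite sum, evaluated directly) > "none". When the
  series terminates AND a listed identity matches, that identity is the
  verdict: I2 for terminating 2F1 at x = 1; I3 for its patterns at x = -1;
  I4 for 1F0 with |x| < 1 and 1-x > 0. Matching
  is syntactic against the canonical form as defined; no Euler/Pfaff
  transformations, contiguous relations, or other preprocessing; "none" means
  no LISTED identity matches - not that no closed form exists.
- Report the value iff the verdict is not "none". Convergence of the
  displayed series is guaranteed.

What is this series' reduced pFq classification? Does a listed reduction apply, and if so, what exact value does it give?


Classification (C = -10/3): 2F1 with upper {-9, 2}, lower {12}, argument x = -1. Verdict at x = -1: Kummer's theorem (I3) matches (x = -1; c = 12 equals 1+a-b for upper {-9, 2}: listed pattern). Exact value: -55/3.

First insight: with t_0 = -10/3, (1)_k (prefactor -10/3) is k! itself.
Step ratio: r(k) = (-1) * (k-9) (k+2) / [(k+12) (k+1)] - rational in k, leading ratio (-1); with t_0 = -10/3, classification follows.


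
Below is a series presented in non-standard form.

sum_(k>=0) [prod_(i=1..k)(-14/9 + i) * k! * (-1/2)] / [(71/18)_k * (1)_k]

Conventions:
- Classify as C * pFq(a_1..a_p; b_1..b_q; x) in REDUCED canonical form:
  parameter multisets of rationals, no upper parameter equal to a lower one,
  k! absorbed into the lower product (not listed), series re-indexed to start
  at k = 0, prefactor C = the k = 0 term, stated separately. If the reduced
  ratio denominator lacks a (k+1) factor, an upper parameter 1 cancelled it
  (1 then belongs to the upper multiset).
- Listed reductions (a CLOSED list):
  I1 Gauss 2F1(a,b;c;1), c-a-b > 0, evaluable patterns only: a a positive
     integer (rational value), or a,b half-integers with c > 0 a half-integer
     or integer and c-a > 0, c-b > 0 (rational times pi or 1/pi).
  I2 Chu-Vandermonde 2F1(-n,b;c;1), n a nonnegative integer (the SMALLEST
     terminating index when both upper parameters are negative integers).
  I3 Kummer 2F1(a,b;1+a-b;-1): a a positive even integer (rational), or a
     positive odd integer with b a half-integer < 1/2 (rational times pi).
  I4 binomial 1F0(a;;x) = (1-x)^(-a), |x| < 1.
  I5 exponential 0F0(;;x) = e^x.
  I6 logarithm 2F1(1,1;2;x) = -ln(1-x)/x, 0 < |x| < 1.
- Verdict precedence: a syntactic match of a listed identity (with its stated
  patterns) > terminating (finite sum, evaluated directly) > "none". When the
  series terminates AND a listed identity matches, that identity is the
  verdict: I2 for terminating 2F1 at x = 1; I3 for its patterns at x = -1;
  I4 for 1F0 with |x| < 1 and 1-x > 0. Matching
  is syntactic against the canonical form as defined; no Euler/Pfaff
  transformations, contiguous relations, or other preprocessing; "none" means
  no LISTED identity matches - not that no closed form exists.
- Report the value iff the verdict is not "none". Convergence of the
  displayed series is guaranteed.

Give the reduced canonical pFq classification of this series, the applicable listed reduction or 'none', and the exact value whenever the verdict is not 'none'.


This is -1/2 * 2F1(-5/9, 1; 71/18; 1) in reduced canonical form. Verdict: Gauss (I1, integer-parameter pattern) matches (x = 1: the Gamma ratio telescopes since c-a-b = 7/2 > 0 and a = 1 in Z>0). Exact value: -53/126.

First insight: t_0 = -1/2 here, and (1)_k (prefactor -1/2) is k! itself.
Ratio: r(k) = 1 * (k-5/9) (k+1) / [(k+71/18) (k+1)] - rational in k, leading ratio 1; with t_0 = -1/2, classification follows.


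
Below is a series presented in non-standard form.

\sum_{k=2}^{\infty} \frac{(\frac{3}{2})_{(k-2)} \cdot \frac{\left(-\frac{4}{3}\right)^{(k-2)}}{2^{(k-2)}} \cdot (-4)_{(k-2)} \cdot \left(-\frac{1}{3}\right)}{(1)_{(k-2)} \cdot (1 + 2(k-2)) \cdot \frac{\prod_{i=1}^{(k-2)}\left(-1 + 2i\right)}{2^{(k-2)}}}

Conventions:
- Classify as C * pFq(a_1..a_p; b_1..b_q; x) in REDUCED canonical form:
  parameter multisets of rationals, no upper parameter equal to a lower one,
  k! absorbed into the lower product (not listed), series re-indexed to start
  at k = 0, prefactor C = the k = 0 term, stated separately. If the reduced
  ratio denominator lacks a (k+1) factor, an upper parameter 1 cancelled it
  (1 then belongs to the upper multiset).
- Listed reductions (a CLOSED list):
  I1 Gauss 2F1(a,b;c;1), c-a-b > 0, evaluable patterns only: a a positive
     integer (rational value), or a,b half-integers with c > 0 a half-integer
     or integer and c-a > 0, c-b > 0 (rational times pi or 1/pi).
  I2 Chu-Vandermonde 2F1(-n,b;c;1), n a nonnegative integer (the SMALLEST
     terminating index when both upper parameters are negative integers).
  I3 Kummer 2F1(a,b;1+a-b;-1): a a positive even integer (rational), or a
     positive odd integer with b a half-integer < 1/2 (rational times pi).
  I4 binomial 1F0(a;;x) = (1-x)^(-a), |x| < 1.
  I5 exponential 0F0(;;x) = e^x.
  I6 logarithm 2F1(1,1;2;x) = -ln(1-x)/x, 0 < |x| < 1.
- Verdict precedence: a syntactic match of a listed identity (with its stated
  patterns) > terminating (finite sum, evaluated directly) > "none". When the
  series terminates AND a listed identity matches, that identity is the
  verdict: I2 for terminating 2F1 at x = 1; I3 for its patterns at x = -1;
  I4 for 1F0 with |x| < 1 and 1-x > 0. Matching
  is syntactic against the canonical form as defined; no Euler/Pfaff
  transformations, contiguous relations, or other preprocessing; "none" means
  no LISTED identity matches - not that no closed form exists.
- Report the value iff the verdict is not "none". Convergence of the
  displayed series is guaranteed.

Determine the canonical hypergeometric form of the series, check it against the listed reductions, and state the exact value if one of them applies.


Key step: with t_0 = -\frac{1}{3}, (1)_k (C = -1/3) is k! itself.
Term ratio: r(k) = -\frac{2}{3} * (k-4) / [(k+1)] - rational in k. x = -\frac{2}{3}; t_0 = -\frac{1}{3}; negate the roots.

The series (x = -\frac{2}{3}) is 1F0: upper {-4}, lower {-}, prefactor -\frac{1}{3}. Verdict at x = -\frac{2}{3}: the I4 binomial reduction matches (the 1F0 binomial series: exponent 4, x = -\frac{2}{3}). Exact value: -\frac{625}{243}.


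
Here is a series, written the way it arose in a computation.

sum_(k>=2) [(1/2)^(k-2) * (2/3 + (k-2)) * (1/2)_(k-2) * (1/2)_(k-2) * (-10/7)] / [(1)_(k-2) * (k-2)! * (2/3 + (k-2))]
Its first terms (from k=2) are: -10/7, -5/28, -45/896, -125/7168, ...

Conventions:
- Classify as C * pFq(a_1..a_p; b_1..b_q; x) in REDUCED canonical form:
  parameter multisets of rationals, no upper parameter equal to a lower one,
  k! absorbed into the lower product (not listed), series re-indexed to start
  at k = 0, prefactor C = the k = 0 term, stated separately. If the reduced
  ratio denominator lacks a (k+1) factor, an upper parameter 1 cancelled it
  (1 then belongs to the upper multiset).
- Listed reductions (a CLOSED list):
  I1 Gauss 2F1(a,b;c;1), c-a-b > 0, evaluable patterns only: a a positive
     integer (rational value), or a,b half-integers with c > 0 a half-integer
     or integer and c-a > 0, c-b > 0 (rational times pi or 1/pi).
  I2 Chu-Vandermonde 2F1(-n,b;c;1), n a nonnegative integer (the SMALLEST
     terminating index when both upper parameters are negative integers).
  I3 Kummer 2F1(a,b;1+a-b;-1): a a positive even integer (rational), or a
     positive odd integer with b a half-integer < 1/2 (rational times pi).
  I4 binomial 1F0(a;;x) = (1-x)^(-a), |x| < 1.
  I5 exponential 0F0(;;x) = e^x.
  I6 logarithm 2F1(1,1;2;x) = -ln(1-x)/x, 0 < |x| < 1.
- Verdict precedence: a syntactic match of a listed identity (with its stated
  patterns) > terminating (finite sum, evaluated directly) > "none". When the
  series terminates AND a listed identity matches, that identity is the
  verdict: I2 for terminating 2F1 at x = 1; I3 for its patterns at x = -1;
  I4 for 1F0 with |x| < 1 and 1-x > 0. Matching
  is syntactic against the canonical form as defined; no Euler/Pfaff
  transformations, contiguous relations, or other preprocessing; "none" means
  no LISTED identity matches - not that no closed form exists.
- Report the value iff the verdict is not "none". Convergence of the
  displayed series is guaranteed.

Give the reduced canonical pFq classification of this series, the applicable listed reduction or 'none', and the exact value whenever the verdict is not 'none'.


Prefactor -10/7, argument 1/2: 2F1 with upper {1/2, 1/2} over lower {1}. Verdict: no listed reduction: x = 1/2 and upper {1/2, 1/2} fail every I1-I6 pattern.

First insight: t_0 = -10/7 here, and (1)_k (prefactor -10/7) is k! itself.
Adjacent-term ratio: r(k) = (1/2) * (k+1/2) (k+1/2) / [(k+1) (k+1)] - rational in k. x = (1/2); t_0 = -10/7; negate the roots.


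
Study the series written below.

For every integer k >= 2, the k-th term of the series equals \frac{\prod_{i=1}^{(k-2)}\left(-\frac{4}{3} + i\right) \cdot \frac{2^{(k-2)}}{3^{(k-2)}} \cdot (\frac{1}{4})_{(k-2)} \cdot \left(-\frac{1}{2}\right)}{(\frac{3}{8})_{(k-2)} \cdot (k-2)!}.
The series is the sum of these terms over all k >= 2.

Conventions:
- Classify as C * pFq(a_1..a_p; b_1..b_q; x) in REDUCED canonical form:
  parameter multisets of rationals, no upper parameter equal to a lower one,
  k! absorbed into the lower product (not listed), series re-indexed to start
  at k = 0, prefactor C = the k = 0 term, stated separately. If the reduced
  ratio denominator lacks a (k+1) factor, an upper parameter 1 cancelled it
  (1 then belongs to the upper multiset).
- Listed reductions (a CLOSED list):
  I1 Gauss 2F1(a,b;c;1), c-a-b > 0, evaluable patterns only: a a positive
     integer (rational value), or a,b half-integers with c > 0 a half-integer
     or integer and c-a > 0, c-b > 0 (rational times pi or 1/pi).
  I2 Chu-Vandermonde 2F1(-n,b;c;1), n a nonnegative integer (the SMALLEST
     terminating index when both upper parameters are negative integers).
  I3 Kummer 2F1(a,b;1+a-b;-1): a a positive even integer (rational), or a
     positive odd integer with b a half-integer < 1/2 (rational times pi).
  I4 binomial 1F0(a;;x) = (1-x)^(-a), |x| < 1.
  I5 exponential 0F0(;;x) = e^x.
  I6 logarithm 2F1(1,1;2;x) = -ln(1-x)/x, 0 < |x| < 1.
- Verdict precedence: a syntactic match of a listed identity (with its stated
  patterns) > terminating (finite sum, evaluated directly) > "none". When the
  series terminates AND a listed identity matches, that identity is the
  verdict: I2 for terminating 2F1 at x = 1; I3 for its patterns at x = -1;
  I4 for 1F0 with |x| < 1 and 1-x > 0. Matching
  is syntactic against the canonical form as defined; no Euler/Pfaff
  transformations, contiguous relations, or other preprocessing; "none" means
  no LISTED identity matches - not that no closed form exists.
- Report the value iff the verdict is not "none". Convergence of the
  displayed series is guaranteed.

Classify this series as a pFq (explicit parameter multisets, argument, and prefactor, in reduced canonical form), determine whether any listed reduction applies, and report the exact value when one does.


At argument \frac{2}{3}: a 2F1 with upper {-\frac{1}{3}, \frac{1}{4}}, lower {\frac{3}{8}}, scaled by C = -\frac{1}{2}. Verdict: none. Every listed pattern misses the 2F1 form at \frac{2}{3}, upper {-\frac{1}{3}, \frac{1}{4}}.

Structural cue: t_0 = -\frac{1}{2} here, and the two geometric factors (C = -1/2) combine into one argument.
Term ratio: r(k) = \frac{2}{3} * (k-\frac{1}{3}) (k+\frac{1}{4}) / [(k+\frac{3}{8}) (k+1)] - rational; roots negated = parameters, x = \frac{2}{3}, C = -\frac{1}{2}.


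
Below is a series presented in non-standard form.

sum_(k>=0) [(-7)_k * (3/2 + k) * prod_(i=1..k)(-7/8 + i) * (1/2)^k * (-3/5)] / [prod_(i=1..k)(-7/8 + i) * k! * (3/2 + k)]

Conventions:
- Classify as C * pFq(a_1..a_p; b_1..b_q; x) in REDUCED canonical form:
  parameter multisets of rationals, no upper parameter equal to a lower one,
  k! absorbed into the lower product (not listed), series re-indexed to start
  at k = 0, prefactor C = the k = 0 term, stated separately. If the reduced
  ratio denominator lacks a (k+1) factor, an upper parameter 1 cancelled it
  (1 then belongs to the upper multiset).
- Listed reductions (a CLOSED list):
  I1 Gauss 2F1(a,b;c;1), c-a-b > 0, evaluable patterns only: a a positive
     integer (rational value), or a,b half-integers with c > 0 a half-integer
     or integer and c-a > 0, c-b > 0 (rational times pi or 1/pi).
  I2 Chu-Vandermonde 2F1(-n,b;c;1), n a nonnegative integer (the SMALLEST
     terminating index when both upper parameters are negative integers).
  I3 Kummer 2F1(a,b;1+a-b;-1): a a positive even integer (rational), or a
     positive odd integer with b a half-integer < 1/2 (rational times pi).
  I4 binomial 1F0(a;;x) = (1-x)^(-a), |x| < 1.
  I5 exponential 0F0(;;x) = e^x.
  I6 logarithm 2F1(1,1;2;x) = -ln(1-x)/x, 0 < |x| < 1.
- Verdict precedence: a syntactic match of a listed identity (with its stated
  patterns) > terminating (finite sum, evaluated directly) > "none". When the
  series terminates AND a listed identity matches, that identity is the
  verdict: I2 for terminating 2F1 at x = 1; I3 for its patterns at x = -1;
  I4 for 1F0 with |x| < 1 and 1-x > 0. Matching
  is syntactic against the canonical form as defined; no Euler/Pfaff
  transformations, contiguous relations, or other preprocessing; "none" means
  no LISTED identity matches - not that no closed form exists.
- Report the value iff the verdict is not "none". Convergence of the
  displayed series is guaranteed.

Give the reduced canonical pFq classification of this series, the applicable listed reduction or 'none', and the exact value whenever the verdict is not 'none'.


x = 1/2 here; the reduced form reads 1F0, upper {-7}, lower {-}, C = -3/5. Verdict at x = 1/2: the I4 binomial reduction matches (the 1F0 binomial series: exponent 7, x = 1/2). Its exact value is -3/640.

Key step: x = (1/2) and the running product (C = -3/5, x = 1/2) telescopes to a rising factorial.
Ratio: r(k) = (1/2) * (k-7) / [(k+1)] - rational in k. x = (1/2); t_0 = -3/5; negate the roots.


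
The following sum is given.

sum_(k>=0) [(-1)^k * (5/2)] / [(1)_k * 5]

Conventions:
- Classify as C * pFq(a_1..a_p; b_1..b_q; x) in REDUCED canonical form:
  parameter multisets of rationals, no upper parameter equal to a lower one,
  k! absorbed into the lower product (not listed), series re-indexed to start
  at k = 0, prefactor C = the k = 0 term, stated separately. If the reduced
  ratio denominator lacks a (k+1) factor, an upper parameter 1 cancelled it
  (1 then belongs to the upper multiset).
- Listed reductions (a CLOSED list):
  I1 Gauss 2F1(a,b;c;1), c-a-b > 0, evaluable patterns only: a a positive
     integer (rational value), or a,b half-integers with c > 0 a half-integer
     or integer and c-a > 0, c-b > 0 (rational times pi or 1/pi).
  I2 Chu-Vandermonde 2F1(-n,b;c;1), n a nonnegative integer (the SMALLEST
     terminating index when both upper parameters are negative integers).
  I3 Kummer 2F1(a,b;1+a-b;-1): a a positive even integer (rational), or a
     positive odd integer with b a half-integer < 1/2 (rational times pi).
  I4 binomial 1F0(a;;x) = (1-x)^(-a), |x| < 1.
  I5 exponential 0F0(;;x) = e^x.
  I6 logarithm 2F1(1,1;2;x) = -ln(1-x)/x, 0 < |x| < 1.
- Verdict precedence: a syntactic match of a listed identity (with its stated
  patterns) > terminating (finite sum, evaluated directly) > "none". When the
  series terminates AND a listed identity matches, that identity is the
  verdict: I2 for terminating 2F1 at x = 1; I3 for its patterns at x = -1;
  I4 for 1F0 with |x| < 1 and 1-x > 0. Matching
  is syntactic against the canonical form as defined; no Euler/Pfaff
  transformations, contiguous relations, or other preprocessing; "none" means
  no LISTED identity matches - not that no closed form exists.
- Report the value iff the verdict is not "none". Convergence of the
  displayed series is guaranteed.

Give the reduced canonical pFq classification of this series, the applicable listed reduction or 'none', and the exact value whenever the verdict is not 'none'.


The series (x = -1) is 0F0: upper {-}, lower {-}, prefactor 1/2. Verdict at x = -1: the I5 exponential reduction matches (the 0F0 exponential series at x = -1). Hence: (1/2) * e^(-1).

Key observation: with t_0 = 1/2, the constant factors (C = 1/2, x = -1) combine into one prefactor.
Adjacent-term ratio: r(k) = (-1) * 1 / [(k+1)] ; factor over Q: parameters, x = (-1), and C = 1/2.


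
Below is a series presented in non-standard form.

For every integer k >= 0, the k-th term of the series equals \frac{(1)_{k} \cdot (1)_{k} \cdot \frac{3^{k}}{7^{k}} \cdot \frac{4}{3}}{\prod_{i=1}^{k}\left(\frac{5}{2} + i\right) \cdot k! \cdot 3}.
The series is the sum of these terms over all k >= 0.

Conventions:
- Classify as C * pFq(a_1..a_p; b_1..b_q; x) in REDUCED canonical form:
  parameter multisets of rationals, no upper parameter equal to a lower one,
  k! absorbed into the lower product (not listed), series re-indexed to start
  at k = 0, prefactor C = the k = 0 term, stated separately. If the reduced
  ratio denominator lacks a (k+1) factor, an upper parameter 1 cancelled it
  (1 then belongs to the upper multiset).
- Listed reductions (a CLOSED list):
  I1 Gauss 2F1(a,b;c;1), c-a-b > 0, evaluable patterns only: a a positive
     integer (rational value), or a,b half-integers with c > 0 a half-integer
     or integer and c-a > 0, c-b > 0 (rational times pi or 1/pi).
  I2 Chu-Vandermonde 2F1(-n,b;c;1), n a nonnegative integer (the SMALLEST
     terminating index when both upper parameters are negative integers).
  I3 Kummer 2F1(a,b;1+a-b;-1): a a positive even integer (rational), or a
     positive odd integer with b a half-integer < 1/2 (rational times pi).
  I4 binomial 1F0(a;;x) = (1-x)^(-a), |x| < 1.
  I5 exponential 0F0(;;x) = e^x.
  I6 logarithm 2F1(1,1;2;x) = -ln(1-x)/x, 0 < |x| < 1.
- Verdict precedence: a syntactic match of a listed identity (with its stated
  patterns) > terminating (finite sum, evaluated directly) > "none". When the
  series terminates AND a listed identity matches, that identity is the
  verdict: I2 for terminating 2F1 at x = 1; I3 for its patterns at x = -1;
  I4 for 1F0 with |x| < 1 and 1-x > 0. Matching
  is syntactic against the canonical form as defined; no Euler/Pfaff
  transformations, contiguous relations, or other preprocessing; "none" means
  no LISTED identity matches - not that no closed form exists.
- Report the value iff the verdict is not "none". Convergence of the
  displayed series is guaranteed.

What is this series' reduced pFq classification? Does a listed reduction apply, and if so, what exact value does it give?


Reduced: x = \frac{3}{7}, 2F1, upper = {1, 1}, lower = {\frac{7}{2}}, C = \frac{4}{9}. Verdict: none - at argument \frac{3}{7} the multisets {1, 1} ; {\frac{7}{2}} match no listed identity.

Key step: t_0 being \frac{4}{9}, the two geometric factors (prefactor 4/9) combine into one argument.
Step ratio: r(k) = \frac{3}{7} * (k+1) (k+1) / [(k+\frac{7}{2}) (k+1)] - rational in k. x = \frac{3}{7}; t_0 = \frac{4}{9}; negate the roots.


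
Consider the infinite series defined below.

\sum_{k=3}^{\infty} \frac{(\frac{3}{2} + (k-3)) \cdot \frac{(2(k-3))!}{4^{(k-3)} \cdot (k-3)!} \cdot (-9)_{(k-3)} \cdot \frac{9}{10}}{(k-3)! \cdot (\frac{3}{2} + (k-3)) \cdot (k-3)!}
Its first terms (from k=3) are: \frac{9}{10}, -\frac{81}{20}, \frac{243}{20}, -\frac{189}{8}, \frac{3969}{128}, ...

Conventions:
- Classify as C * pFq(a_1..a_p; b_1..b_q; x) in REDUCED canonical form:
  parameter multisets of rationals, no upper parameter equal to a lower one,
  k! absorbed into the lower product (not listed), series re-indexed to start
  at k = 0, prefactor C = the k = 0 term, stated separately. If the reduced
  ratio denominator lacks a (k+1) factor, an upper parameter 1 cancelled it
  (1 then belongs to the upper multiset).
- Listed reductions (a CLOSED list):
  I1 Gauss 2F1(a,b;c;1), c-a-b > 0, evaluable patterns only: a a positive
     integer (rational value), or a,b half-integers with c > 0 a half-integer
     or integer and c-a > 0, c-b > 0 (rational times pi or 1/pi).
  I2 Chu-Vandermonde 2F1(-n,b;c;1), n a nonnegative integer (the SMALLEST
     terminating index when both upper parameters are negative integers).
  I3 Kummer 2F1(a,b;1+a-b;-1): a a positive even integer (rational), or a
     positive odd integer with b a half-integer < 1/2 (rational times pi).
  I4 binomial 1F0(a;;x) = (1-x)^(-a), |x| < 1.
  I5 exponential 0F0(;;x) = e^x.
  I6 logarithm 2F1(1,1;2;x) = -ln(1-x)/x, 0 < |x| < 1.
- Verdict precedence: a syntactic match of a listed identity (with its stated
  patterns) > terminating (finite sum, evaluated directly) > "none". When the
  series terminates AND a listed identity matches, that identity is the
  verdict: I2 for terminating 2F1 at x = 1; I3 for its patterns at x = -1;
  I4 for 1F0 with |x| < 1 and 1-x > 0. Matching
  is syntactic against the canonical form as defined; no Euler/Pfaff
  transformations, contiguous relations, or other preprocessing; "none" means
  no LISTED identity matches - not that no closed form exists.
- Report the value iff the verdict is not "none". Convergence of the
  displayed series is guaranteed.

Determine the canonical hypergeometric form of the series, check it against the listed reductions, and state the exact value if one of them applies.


Reduced: x = 1, 2F1, upper = {-9, \frac{1}{2}}, lower = {1}, C = \frac{9}{10}. Verdict at x = 1: the Chu-Vandermonde identity I2 matches (terminating 2F1 at x = 1 with n = 9, b = 1/2, c = 1). Its exact value is \frac{21879}{131072}.

Key step: t_0 = \frac{9}{10} here, and k + 3/2 divides numerator and denominator alike; C = 9/10, x = 1 after cancelling.
Ratio: r(k) = 1 * (k-9) (k+\frac{1}{2}) / [(k+1) (k+1)] - rational in k, leading ratio 1; with t_0 = \frac{9}{10}, classification follows.


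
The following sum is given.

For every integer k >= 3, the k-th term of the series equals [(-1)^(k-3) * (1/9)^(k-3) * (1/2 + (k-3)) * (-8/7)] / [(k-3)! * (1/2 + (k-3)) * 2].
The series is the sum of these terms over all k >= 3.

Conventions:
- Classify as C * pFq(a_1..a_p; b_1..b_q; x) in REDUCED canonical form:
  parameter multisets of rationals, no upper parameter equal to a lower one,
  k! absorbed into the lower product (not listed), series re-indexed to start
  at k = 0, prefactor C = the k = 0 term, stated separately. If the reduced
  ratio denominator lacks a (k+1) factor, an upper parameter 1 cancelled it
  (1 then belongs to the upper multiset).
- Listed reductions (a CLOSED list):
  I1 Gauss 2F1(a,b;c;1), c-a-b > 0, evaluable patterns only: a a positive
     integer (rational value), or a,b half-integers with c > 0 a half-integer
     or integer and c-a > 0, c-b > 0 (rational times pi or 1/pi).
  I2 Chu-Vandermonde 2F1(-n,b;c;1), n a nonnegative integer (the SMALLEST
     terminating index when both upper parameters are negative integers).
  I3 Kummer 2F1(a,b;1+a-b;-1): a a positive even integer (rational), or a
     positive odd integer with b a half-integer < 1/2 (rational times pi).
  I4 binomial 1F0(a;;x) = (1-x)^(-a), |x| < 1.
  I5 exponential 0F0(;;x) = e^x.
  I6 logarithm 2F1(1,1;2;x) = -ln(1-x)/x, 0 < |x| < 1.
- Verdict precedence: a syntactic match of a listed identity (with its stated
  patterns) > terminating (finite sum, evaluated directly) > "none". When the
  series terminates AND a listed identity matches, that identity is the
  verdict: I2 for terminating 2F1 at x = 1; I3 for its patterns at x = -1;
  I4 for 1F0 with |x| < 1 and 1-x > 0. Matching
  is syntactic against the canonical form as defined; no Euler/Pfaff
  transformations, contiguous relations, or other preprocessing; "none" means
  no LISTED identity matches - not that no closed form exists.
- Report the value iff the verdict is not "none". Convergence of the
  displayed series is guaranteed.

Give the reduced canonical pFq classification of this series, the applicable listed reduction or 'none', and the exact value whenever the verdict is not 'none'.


Classification (C = -4/7): 0F0 with upper {-}, lower {-}, argument x = -1/9. Verdict: the exponential series (I5) fires (the 0F0 exponential series at x = -1/9). Value: (-4/7) * e^(-1/9).

Key step: t_0 = -4/7 here, and the constant factors (C = -4/7, x = -1/9) combine into one prefactor.
Consecutive-term ratio: r(k) = (-1/9) * 1 / [(k+1)] - poly over poly, x = (-1/9) from leading terms; C = -4/7 at k = 0.


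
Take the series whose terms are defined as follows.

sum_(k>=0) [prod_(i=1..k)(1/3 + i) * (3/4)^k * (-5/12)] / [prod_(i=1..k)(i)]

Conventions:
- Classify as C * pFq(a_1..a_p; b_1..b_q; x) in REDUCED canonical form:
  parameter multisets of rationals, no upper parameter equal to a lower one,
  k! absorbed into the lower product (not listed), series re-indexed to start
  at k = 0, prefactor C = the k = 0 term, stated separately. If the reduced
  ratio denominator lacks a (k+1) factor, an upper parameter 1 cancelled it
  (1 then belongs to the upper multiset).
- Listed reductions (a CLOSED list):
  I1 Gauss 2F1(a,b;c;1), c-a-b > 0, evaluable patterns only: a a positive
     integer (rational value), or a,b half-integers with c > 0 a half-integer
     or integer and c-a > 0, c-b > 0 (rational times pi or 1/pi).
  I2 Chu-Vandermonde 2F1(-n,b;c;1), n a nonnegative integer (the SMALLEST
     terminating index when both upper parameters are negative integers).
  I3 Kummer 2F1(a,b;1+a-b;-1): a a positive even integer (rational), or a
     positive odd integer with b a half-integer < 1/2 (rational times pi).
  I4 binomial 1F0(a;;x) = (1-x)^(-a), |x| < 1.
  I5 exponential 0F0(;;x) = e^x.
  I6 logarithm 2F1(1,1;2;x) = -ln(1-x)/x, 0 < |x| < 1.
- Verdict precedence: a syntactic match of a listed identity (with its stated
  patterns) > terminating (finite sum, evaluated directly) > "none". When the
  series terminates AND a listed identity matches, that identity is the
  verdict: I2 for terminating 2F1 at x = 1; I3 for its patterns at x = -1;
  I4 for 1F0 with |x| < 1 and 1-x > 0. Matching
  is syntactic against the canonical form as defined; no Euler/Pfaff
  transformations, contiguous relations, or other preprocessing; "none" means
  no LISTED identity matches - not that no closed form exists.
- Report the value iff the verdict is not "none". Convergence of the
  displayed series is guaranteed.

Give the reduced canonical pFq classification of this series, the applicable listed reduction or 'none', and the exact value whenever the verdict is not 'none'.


First insight: t_0 = -5/12 here, and the running product (prefactor -5/12) telescopes to a rising factorial.
Consecutive-term ratio: r(k) = (3/4) * (k+4/3) / [(k+1)] - rational; roots negated = parameters, x = (3/4), C = -5/12.

With C = -5/12: the canonical form is 1F0(4/3; -; 3/4). Verdict: binomial (I4) matches (the 1F0 binomial series: exponent -4/3, x = 3/4). Sum: (-5/12) * (1/4)^(-4/3).


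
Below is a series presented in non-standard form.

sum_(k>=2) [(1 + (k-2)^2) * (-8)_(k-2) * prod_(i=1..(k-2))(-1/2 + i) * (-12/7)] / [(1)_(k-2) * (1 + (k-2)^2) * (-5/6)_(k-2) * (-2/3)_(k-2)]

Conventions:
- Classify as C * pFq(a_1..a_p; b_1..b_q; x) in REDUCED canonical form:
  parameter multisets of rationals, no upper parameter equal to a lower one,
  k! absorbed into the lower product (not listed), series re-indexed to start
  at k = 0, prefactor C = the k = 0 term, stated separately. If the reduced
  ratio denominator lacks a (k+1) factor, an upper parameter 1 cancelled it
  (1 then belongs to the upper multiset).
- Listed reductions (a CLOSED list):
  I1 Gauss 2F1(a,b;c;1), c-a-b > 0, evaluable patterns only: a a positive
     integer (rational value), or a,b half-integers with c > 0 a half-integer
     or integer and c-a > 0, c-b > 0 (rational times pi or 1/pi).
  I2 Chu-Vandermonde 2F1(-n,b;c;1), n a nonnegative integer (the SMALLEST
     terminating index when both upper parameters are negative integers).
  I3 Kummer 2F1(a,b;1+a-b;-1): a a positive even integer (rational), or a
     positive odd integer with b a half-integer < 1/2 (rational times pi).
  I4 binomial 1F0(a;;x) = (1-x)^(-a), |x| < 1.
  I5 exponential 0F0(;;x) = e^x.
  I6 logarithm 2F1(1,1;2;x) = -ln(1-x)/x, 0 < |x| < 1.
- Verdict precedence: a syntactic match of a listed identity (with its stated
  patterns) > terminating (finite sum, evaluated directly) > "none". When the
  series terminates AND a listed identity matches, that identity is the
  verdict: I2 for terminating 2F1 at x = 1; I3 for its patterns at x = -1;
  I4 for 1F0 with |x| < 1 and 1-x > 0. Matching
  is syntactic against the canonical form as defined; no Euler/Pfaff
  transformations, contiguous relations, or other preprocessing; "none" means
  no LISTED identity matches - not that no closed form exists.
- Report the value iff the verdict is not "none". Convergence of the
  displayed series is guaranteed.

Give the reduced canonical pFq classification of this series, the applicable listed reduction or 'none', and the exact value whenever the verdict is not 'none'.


Key observation: x = 1 and (1)_k (C = -12/7) is k! itself.
Term ratio: r(k) = 1 * (k-8) (k+1/2) / [(k-5/6) (k-2/3) (k+1)] - rational; roots negated = parameters, x = 1, C = -12/7.

This is -12/7 * 2F2(-8, 1/2; -5/6, -2/3; 1) in reduced canonical form. Verdict: terminating - upper -8 stops the sum at k = 8; the 9 terms are added exactly. Exact value: 8174534784565719/27431110616000.
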